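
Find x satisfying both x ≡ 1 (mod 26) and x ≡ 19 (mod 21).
313

Using Chinese Remainder Theorem:
M = 26 × 21 = 546
M1 = 21, M2 = 26
y1 = 21^(-1) mod 26 = 5
y2 = 26^(-1) mod 21 = 17
x = (1×21×5 + 19×26×17) mod 546 = 313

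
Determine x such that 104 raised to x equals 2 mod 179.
35

Baby-step giant-step with step n = ⌈√179⌉ = 14.
Baby steps 104^j mod 179 (j:value) for j=0..13: 0:1, 1:104, 2:76, 3:28, 4:48, 5:159, 6:68, 7:91, 8:156, 9:114, 10:42, 11:72, 12:149, 13:102.
Giant-step multiplier: 104^(-14) ≡ 104^(178-14) = 104^164 ≡ 80 (mod 179).
Giant steps γ_i = 2·80^i mod 179: γ_0=2, γ_1=160, γ_2=91 (in table at j=7).
x = i·n + j = 2·14 + 7 = 35.
Check: 104^35 ≡ 2 (mod 179).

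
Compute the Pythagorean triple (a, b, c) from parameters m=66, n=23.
(3827, 3036, 4885)

Euclid's formula: a = m² - n², b = 2mn, c = m² + n²
m = 66, n = 23
a = 66² - 23² = 4356 - 529 = 3827
b = 2 × 66 × 23 = 3036
c = 66² + 23² = 4356 + 529 = 4885
Verification: 3827² + 3036² = 14645929 + 9217296 = 23863225 = 4885² ✓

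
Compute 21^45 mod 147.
0

Repeated squaring. Binary of 45 = 101101.
21^1 ≡ 21 (mod 147); 21^2 ≡ 0 (mod 147); 21^4 ≡ 0 (mod 147); 21^8 ≡ 0 (mod 147); 21^16 ≡ 0 (mod 147); 21^32 ≡ 0 (mod 147)
21^45 = 21^1 × 21^4 × 21^8 × 21^32 ≡ 0 (mod 147)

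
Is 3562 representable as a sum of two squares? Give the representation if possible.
9² + 59² (a=9, b=59)

Factorization: 3562 = 2 × 13 × 137
By Fermat: n is sum of two squares iff every prime p ≡ 3 (mod 4) appears to even power.
All primes ≡ 3 (mod 4) appear to even power.
Search a = 0, 1, 2, … for 3562 - a² a perfect square: first hit at a = 9: 3562 - 81 = 3481 = 59².
3562 = 9² + 59² = 81 + 3481 ✓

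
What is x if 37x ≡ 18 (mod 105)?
x ≡ 9 (mod 105)

gcd(37, 105) = 1, which divides 18, so solutions exist.
Find 37^(-1) mod 105 by the extended Euclidean algorithm:
105 = 2 × 37 + 31  ⟹  31 = (1)·105 + (-2)·37
37 = 1 × 31 + 6  ⟹  6 = (-1)·105 + (3)·37
31 = 5 × 6 + 1  ⟹  1 = (6)·105 + (-17)·37
So (-17)·37 ≡ 1 (mod 105), i.e. 37^(-1) ≡ -17 ≡ 88 (mod 105).
x ≡ 88 × 18 = 1584 ≡ 9 (mod 105).
Check: 37 × 9 = 333 ≡ 18 (mod 105).
Unique solution: x ≡ 9 (mod 105)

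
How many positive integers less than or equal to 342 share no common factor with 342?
108

342 = 2 × 3^2 × 19
φ(n) = n × ∏(1 - 1/p) for each prime p dividing n
φ(342) = 342 × (1 - 1/2) × (1 - 1/3) × (1 - 1/19) = 108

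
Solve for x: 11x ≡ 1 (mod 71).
13

gcd(11, 71) = 1, so the inverse exists.
Extended Euclidean algorithm on (71, 11):
71 = 6 × 11 + 5  ⟹  5 = (1)·71 + (-6)·11
11 = 2 × 5 + 1  ⟹  1 = (-2)·71 + (13)·11
So (13)·11 ≡ 1 (mod 71), i.e. 11^(-1) ≡ 13 (mod 71).
Check: 11 × 13 = 143 ≡ 1 (mod 71)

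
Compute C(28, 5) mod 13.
0

Using Lucas' theorem:
Write n=28 and k=5 in base 13:
n in base 13: [2, 2]
k in base 13: [0, 5]
C(28,5) mod 13 = ∏ C(n_i, k_i) mod 13
Digit binomials (mod 13): C(2,0) = 1; C(2,5) = 0 (k_i > n_i)
Product: 1 × 0 = 0 ≡ 0 (mod 13)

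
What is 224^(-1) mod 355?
84

gcd(224, 355) = 1, so the inverse exists.
Extended Euclidean algorithm on (355, 224):
355 = 1 × 224 + 131  ⟹  131 = (1)·355 + (-1)·224
224 = 1 × 131 + 93  ⟹  93 = (-1)·355 + (2)·224
131 = 1 × 93 + 38  ⟹  38 = (2)·355 + (-3)·224
93 = 2 × 38 + 17  ⟹  17 = (-5)·355 + (8)·224
38 = 2 × 17 + 4  ⟹  4 = (12)·355 + (-19)·224
17 = 4 × 4 + 1  ⟹  1 = (-53)·355 + (84)·224
So (84)·224 ≡ 1 (mod 355), i.e. 224^(-1) ≡ 84 (mod 355).
Check: 224 × 84 = 18816 ≡ 1 (mod 355)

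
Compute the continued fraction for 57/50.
[1; 7, 7]

Euclidean algorithm steps:
57 = 1 × 50 + 7
50 = 7 × 7 + 1
7 = 7 × 1 + 0
Continued fraction: [1; 7, 7]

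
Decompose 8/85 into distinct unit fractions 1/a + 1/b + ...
1/11 + 1/312 + 1/291720

Greedy algorithm:
8/85: ceiling(85/8) = 11, use 1/11
3/935: ceiling(935/3) = 312, use 1/312
1/291720: ceiling(291720/1) = 291720, use 1/291720
Result: 8/85 = 1/11 + 1/312 + 1/291720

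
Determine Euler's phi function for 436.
216

436 = 2^2 × 109
φ(n) = n × ∏(1 - 1/p) for each prime p dividing n
φ(436) = 436 × (1 - 1/2) × (1 - 1/109) = 216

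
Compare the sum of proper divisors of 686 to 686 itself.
deficient

Proper divisors of 686: sum = 1 + 2 + 7 + 14 + 49 + 98 + 343 = 514
Since 514 < 686, 686 is deficient.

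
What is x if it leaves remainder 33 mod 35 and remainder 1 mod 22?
243

Using Chinese Remainder Theorem:
M = 35 × 22 = 770
M1 = 22, M2 = 35
y1 = 22^(-1) mod 35 = 8
y2 = 35^(-1) mod 22 = 17
x = (33×22×8 + 1×35×17) mod 770 = 243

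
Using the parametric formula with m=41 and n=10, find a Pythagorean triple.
(1581, 820, 1781)

Euclid's formula: a = m² - n², b = 2mn, c = m² + n²
m = 41, n = 10
a = 41² - 10² = 1681 - 100 = 1581
b = 2 × 41 × 10 = 820
c = 41² + 10² = 1681 + 100 = 1781
Verification: 1581² + 820² = 2499561 + 672400 = 3171961 = 1781² ✓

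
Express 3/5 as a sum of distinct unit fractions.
1/2 + 1/10

Greedy algorithm:
3/5: ceiling(5/3) = 2, use 1/2
1/10: ceiling(10/1) = 10, use 1/10
Result: 3/5 = 1/2 + 1/10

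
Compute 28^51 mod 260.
112

Repeated squaring. Binary of 51 = 110011.
28^1 ≡ 28 (mod 260); 28^2 ≡ 4 (mod 260); 28^4 ≡ 16 (mod 260); 28^8 ≡ 256 (mod 260); 28^16 ≡ 16 (mod 260); 28^32 ≡ 256 (mod 260)
28^51 = 28^1 × 28^2 × 28^16 × 28^32 ≡ 112 (mod 260)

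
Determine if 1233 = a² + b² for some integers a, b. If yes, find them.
12² + 33² (a=12, b=33)

Factorization: 1233 = 3^2 × 137
By Fermat: n is sum of two squares iff every prime p ≡ 3 (mod 4) appears to even power.
All primes ≡ 3 (mod 4) appear to even power.
Search a = 0, 1, 2, … for 1233 - a² a perfect square: first hit at a = 12: 1233 - 144 = 1089 = 33².
1233 = 12² + 33² = 144 + 1089 ✓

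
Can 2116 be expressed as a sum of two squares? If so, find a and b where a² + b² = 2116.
0² + 46² (a=0, b=46)

Factorization: 2116 = 2^2 × 23^2
By Fermat: n is sum of two squares iff every prime p ≡ 3 (mod 4) appears to even power.
All primes ≡ 3 (mod 4) appear to even power.
Search a = 0, 1, 2, … for 2116 - a² a perfect square: first hit at a = 0: 2116 - 0 = 2116 = 46².
2116 = 0² + 46² = 0 + 2116 ✓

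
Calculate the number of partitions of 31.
6842

p(n) counts ways to write n as a sum of positive integers (order ignored).
Euler's pentagonal recurrence: p(k) = p(k-1) + p(k-2) - p(k-5) - p(k-7) + p(k-12) + p(k-15) - ... (offsets j(3j∓1)/2, signs ++--, p(0)=1, p(<0)=0).
DP table for k = 0..30: p(0)=1, p(1)=1, p(2)=2, p(3)=3, p(4)=5, p(5)=7, p(6)=11, p(7)=15, p(8)=22, p(9)=30, p(10)=42, p(11)=56, p(12)=77, p(13)=101, p(14)=135, p(15)=176, p(16)=231, p(17)=297, p(18)=385, p(19)=490, p(20)=627, p(21)=792, p(22)=1002, p(23)=1255, p(24)=1575, p(25)=1958, p(26)=2436, p(27)=3010, p(28)=3718, p(29)=4565, p(30)=5604.
Final step: p(31) = p(30) + p(29) - p(26) - p(24) + p(19) + p(16) - p(9) - p(5)
= 5604 + 4565 - 2436 - 1575 + 490 + 231 - 30 - 7
= 6842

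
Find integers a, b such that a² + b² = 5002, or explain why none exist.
39² + 59² (a=39, b=59)

Factorization: 5002 = 2 × 41 × 61
By Fermat: n is sum of two squares iff every prime p ≡ 3 (mod 4) appears to even power.
All primes ≡ 3 (mod 4) appear to even power.
Search a = 0, 1, 2, … for 5002 - a² a perfect square: first hit at a = 39: 5002 - 1521 = 3481 = 59².
5002 = 39² + 59² = 1521 + 3481 ✓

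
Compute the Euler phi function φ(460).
176

460 = 2^2 × 5 × 23
φ(n) = n × ∏(1 - 1/p) for each prime p dividing n
φ(460) = 460 × (1 - 1/2) × (1 - 1/5) × (1 - 1/23) = 176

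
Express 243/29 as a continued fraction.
[8; 2, 1, 1, 1, 3]

Euclidean algorithm steps:
243 = 8 × 29 + 11
29 = 2 × 11 + 7
11 = 1 × 7 + 4
7 = 1 × 4 + 3
4 = 1 × 3 + 1
3 = 3 × 1 + 0
Continued fraction: [8; 2, 1, 1, 1, 3]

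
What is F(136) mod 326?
287

Matrix identity: Q^n = [[F_(n+1), F_n], [F_n, F_(n-1)]] with Q = [[1,1],[1,0]].
n = 136 = 10001000₂. Square-and-multiply, entries mod 326:
Q^1 = [[1,1],[1,0]]
Q^2 = (Q^1)² = [[2,1],[1,1]]
Q^4 = (Q^2)² = [[5,3],[3,2]]
Q^8 = (Q^4)² = [[34,21],[21,13]]
Q^17 = (Q^8)²·Q = [[302,293],[293,9]]
Q^34 = (Q^17)² = [[35,169],[169,192]]
Q^68 = (Q^34)² = [[120,221],[221,225]]
Q^136 = (Q^68)² = [[323,287],[287,36]]
F_136 mod 326 = Q^136[0][1] = 287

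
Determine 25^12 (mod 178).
153

Repeated squaring. Binary of 12 = 1100.
25^1 ≡ 25 (mod 178); 25^2 ≡ 91 (mod 178); 25^4 ≡ 93 (mod 178); 25^8 ≡ 105 (mod 178)
25^12 = 25^4 × 25^8 ≡ 153 (mod 178)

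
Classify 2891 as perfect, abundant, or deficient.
deficient

Proper divisors of 2891: sum = 1 + 7 + 49 + 59 + 413 = 529
Since 529 < 2891, 2891 is deficient.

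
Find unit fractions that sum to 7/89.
1/13 + 1/579 + 1/669903

Greedy algorithm:
7/89: ceiling(89/7) = 13, use 1/13
2/1157: ceiling(1157/2) = 579, use 1/579
1/669903: ceiling(669903/1) = 669903, use 1/669903
Result: 7/89 = 1/13 + 1/579 + 1/669903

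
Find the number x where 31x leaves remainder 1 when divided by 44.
27

gcd(31, 44) = 1, so the inverse exists.
Extended Euclidean algorithm on (44, 31):
44 = 1 × 31 + 13  ⟹  13 = (1)·44 + (-1)·31
31 = 2 × 13 + 5  ⟹  5 = (-2)·44 + (3)·31
13 = 2 × 5 + 3  ⟹  3 = (5)·44 + (-7)·31
5 = 1 × 3 + 2  ⟹  2 = (-7)·44 + (10)·31
3 = 1 × 2 + 1  ⟹  1 = (12)·44 + (-17)·31
So (-17)·31 ≡ 1 (mod 44), i.e. 31^(-1) ≡ -17 ≡ 27 (mod 44).
Check: 31 × 27 = 837 ≡ 1 (mod 44)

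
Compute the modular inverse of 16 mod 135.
76

gcd(16, 135) = 1, so the inverse exists.
Extended Euclidean algorithm on (135, 16):
135 = 8 × 16 + 7  ⟹  7 = (1)·135 + (-8)·16
16 = 2 × 7 + 2  ⟹  2 = (-2)·135 + (17)·16
7 = 3 × 2 + 1  ⟹  1 = (7)·135 + (-59)·16
So (-59)·16 ≡ 1 (mod 135), i.e. 16^(-1) ≡ -59 ≡ 76 (mod 135).
Check: 16 × 76 = 1216 ≡ 1 (mod 135)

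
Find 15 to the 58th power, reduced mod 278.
167

Repeated squaring. Binary of 58 = 111010.
15^1 ≡ 15 (mod 278); 15^2 ≡ 225 (mod 278); 15^4 ≡ 29 (mod 278); 15^8 ≡ 7 (mod 278); 15^16 ≡ 49 (mod 278); 15^32 ≡ 177 (mod 278)
15^58 = 15^2 × 15^8 × 15^16 × 15^32 ≡ 167 (mod 278)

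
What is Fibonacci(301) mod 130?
91

Matrix identity: Q^n = [[F_(n+1), F_n], [F_n, F_(n-1)]] with Q = [[1,1],[1,0]].
n = 301 = 100101101₂. Square-and-multiply, entries mod 130:
Q^1 = [[1,1],[1,0]]
Q^2 = (Q^1)² = [[2,1],[1,1]]
Q^4 = (Q^2)² = [[5,3],[3,2]]
Q^9 = (Q^4)²·Q = [[55,34],[34,21]]
Q^18 = (Q^9)² = [[21,114],[114,37]]
Q^37 = (Q^18)²·Q = [[29,47],[47,112]]
Q^75 = (Q^37)²·Q = [[57,60],[60,127]]
Q^150 = (Q^75)² = [[89,120],[120,99]]
Q^301 = (Q^150)²·Q = [[31,91],[91,70]]
F_301 mod 130 = Q^301[0][1] = 91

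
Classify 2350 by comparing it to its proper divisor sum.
deficient

Proper divisors of 2350: sum = 1 + 2 + 5 + 10 + 25 + 47 + 50 + 94 + 235 + 470 + 1175 = 2114
Since 2114 < 2350, 2350 is deficient.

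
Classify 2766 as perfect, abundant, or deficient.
abundant

Proper divisors of 2766: sum = 1 + 2 + 3 + 6 + 461 + 922 + 1383 = 2778
Since 2778 > 2766, 2766 is abundant.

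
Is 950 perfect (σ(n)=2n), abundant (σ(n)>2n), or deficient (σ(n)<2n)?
deficient

Proper divisors of 950: sum = 1 + 2 + 5 + 10 + 19 + 25 + 38 + 50 + 95 + 190 + 475 = 910
Since 910 < 950, 950 is deficient.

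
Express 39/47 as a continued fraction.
[0; 1, 4, 1, 7]

Euclidean algorithm steps:
39 = 0 × 47 + 39
47 = 1 × 39 + 8
39 = 4 × 8 + 7
8 = 1 × 7 + 1
7 = 7 × 1 + 0
Continued fraction: [0; 1, 4, 1, 7]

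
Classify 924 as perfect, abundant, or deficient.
abundant

Proper divisors of 924: sum = 1 + 2 + 3 + 4 + 6 + 7 + 11 + 12 + ... + 154 + 231 + 308 + 462 (23 divisors) = 1764
Since 1764 > 924, 924 is abundant.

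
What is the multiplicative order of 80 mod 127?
42

127 is prime, so ord(80) divides φ(127) = 126.
Divisors of 126: 1, 2, 3, 6, 7, 9, 14, 18, 21, 42, 63, 126.
Repeated squaring: 80^1 ≡ 80, 80^2 ≡ 50, 80^4 ≡ 87, 80^8 ≡ 76, 80^16 ≡ 61, 80^32 ≡ 38, 80^64 ≡ 47 (mod 127).
Test 80^d mod 127 for each divisor d in increasing order:
80^1 ≡ 80
80^2 ≡ 50
80^3 = 80^2·80^1 ≡ 63
80^6 = 80^4·80^2 ≡ 32
80^7 = 80^4·80^2·80^1 ≡ 20
80^9 = 80^8·80^1 ≡ 111
80^14 = 80^8·80^4·80^2 ≡ 19
80^18 = 80^16·80^2 ≡ 2
80^21 = 80^16·80^4·80^1 ≡ 126
80^42 = 80^32·80^8·80^2 ≡ 1  ← first divisor giving 1
The order is 42.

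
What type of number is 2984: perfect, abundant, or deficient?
deficient

Proper divisors of 2984: sum = 1 + 2 + 4 + 8 + 373 + 746 + 1492 = 2626
Since 2626 < 2984, 2984 is deficient.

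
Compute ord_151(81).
25

151 is prime, so ord(81) divides φ(151) = 150.
Divisors of 150: 1, 2, 3, 5, 6, 10, 15, 25, 30, 50, 75, 150.
Repeated squaring: 81^1 ≡ 81, 81^2 ≡ 68, 81^4 ≡ 94, 81^8 ≡ 78, 81^16 ≡ 44, 81^32 ≡ 124, 81^64 ≡ 125, 81^128 ≡ 72 (mod 151).
Test 81^d mod 151 for each divisor d in increasing order:
81^1 ≡ 81
81^2 ≡ 68
81^3 = 81^2·81^1 ≡ 72
81^5 = 81^4·81^1 ≡ 64
81^6 = 81^4·81^2 ≡ 50
81^10 = 81^8·81^2 ≡ 19
81^15 = 81^8·81^4·81^2·81^1 ≡ 8
81^25 = 81^16·81^8·81^1 ≡ 1  ← first divisor giving 1
The order is 25.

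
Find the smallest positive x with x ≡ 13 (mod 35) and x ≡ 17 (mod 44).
853

Using Chinese Remainder Theorem:
M = 35 × 44 = 1540
M1 = 44, M2 = 35
y1 = 44^(-1) mod 35 = 4
y2 = 35^(-1) mod 44 = 39
x = (13×44×4 + 17×35×39) mod 1540 = 853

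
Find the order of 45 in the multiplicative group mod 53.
52

53 is prime, so ord(45) divides φ(53) = 52.
Divisors of 52: 1, 2, 4, 13, 26, 52.
Repeated squaring: 45^1 ≡ 45, 45^2 ≡ 11, 45^4 ≡ 15, 45^8 ≡ 13, 45^16 ≡ 10, 45^32 ≡ 47 (mod 53).
Test 45^d mod 53 for each divisor d in increasing order:
45^1 ≡ 45
45^2 ≡ 11
45^4 ≡ 15
45^13 = 45^8·45^4·45^1 ≡ 30
45^26 = 45^16·45^8·45^2 ≡ 52
45^52 = 45^32·45^16·45^4 ≡ 1  ← first divisor giving 1
The order is 52.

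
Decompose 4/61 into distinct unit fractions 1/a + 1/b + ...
1/16 + 1/326 + 1/159088

Greedy algorithm:
4/61: ceiling(61/4) = 16, use 1/16
3/976: ceiling(976/3) = 326, use 1/326
1/159088: ceiling(159088/1) = 159088, use 1/159088
Result: 4/61 = 1/16 + 1/326 + 1/159088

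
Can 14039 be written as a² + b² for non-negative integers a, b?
Not possible

Factorization: 14039 = 101 × 139
By Fermat: n is sum of two squares iff every prime p ≡ 3 (mod 4) appears to even power.
Prime(s) ≡ 3 (mod 4) with odd exponent: [(139, 1)]
Therefore 14039 cannot be expressed as a² + b².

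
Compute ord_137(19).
68

137 is prime, so ord(19) divides φ(137) = 136.
Divisors of 136: 1, 2, 4, 8, 17, 34, 68, 136.
Repeated squaring: 19^1 ≡ 19, 19^2 ≡ 87, 19^4 ≡ 34, 19^8 ≡ 60, 19^16 ≡ 38, 19^32 ≡ 74, 19^64 ≡ 133, 19^128 ≡ 16 (mod 137).
Test 19^d mod 137 for each divisor d in increasing order:
19^1 ≡ 19
19^2 ≡ 87
19^4 ≡ 34
19^8 ≡ 60
19^17 = 19^16·19^1 ≡ 37
19^34 = 19^32·19^2 ≡ 136
19^68 = 19^64·19^4 ≡ 1  ← first divisor giving 1
The order is 68.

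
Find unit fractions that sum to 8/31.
1/4 + 1/124

Greedy algorithm:
8/31: ceiling(31/8) = 4, use 1/4
1/124: ceiling(124/1) = 124, use 1/124
Result: 8/31 = 1/4 + 1/124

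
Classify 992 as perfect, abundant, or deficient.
abundant

Proper divisors of 992: sum = 1 + 2 + 4 + 8 + 16 + 31 + 32 + 62 + 124 + 248 + 496 = 1024
Since 1024 > 992, 992 is abundant.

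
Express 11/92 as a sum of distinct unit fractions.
1/9 + 1/119 + 1/19707 + 1/647256708

Greedy algorithm:
11/92: ceiling(92/11) = 9, use 1/9
7/828: ceiling(828/7) = 119, use 1/119
5/98532: ceiling(98532/5) = 19707, use 1/19707
1/647256708: ceiling(647256708/1) = 647256708, use 1/647256708
Result: 11/92 = 1/9 + 1/119 + 1/19707 + 1/647256708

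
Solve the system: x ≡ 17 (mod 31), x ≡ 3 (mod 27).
327

Using Chinese Remainder Theorem:
M = 31 × 27 = 837
M1 = 27, M2 = 31
y1 = 27^(-1) mod 31 = 23
y2 = 31^(-1) mod 27 = 7
x = (17×27×23 + 3×31×7) mod 837 = 327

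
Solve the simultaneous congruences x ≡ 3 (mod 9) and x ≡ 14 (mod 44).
102

Using Chinese Remainder Theorem:
M = 9 × 44 = 396
M1 = 44, M2 = 9
y1 = 44^(-1) mod 9 = 8
y2 = 9^(-1) mod 44 = 5
x = (3×44×8 + 14×9×5) mod 396 = 102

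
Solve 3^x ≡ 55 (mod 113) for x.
45

Baby-step giant-step with step n = ⌈√113⌉ = 11.
Baby steps 3^j mod 113 (j:value) for j=0..10: 0:1, 1:3, 2:9, 3:27, 4:81, 5:17, 6:51, 7:40, 8:7, 9:21, 10:63.
Giant-step multiplier: 3^(-11) ≡ 3^(112-11) = 3^101 ≡ 58 (mod 113).
Giant steps γ_i = 55·58^i mod 113: γ_0=55, γ_1=26, γ_2=39, γ_3=2, γ_4=3 (in table at j=1).
x = i·n + j = 4·11 + 1 = 45.
Check: 3^45 ≡ 55 (mod 113).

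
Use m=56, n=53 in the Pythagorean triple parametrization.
(327, 5936, 5945)

Euclid's formula: a = m² - n², b = 2mn, c = m² + n²
m = 56, n = 53
a = 56² - 53² = 3136 - 2809 = 327
b = 2 × 56 × 53 = 5936
c = 56² + 53² = 3136 + 2809 = 5945
Verification: 327² + 5936² = 106929 + 35236096 = 35343025 = 5945² ✓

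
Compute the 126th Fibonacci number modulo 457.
101

Matrix identity: Q^n = [[F_(n+1), F_n], [F_n, F_(n-1)]] with Q = [[1,1],[1,0]].
n = 126 = 1111110₂. Square-and-multiply, entries mod 457:
Q^1 = [[1,1],[1,0]]
Q^3 = (Q^1)²·Q = [[3,2],[2,1]]
Q^7 = (Q^3)²·Q = [[21,13],[13,8]]
Q^15 = (Q^7)²·Q = [[73,153],[153,377]]
Q^31 = (Q^15)²·Q = [[247,404],[404,300]]
Q^63 = (Q^31)²·Q = [[95,295],[295,257]]
Q^126 = (Q^63)² = [[80,101],[101,436]]
F_126 mod 457 = Q^126[0][1] = 101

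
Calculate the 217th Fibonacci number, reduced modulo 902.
695

Matrix identity: Q^n = [[F_(n+1), F_n], [F_n, F_(n-1)]] with Q = [[1,1],[1,0]].
n = 217 = 11011001₂. Square-and-multiply, entries mod 902:
Q^1 = [[1,1],[1,0]]
Q^3 = (Q^1)²·Q = [[3,2],[2,1]]
Q^6 = (Q^3)² = [[13,8],[8,5]]
Q^13 = (Q^6)²·Q = [[377,233],[233,144]]
Q^27 = (Q^13)²·Q = [[307,684],[684,525]]
Q^54 = (Q^27)² = [[159,828],[828,233]]
Q^108 = (Q^54)² = [[89,758],[758,233]]
Q^217 = (Q^108)²·Q = [[329,695],[695,536]]
F_217 mod 902 = Q^217[0][1] = 695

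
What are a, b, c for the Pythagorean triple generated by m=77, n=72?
(745, 11088, 11113)

Euclid's formula: a = m² - n², b = 2mn, c = m² + n²
m = 77, n = 72
a = 77² - 72² = 5929 - 5184 = 745
b = 2 × 77 × 72 = 11088
c = 77² + 72² = 5929 + 5184 = 11113
Verification: 745² + 11088² = 555025 + 122943744 = 123498769 = 11113² ✓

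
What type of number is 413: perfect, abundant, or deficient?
deficient

Proper divisors of 413: sum = 1 + 7 + 59 = 67
Since 67 < 413, 413 is deficient.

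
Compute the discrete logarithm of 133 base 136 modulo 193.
165

Baby-step giant-step with step n = ⌈√193⌉ = 14.
Baby steps 136^j mod 193 (j:value) for j=0..13: 0:1, 1:136, 2:161, 3:87, 4:59, 5:111, 6:42, 7:115, 8:7, 9:180, 10:162, 11:30, 12:27, 13:5.
Giant-step multiplier: 136^(-14) ≡ 136^(192-14) = 136^178 ≡ 86 (mod 193).
Giant steps γ_i = 133·86^i mod 193: γ_0=133, γ_1=51, γ_2=140, γ_3=74, γ_4=188, γ_5=149, γ_6=76, γ_7=167, γ_8=80, γ_9=125, γ_10=135, γ_11=30 (in table at j=11).
x = i·n + j = 11·14 + 11 = 165.
Check: 136^165 ≡ 133 (mod 193).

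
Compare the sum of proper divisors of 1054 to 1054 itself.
deficient

Proper divisors of 1054: sum = 1 + 2 + 17 + 31 + 34 + 62 + 527 = 674
Since 674 < 1054, 1054 is deficient.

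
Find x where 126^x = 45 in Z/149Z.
126

Baby-step giant-step with step n = ⌈√149⌉ = 13.
Baby steps 126^j mod 149 (j:value) for j=0..12: 0:1, 1:126, 2:82, 3:51, 4:19, 5:10, 6:68, 7:75, 8:63, 9:41, 10:100, 11:84, 12:5.
Giant-step multiplier: 126^(-13) ≡ 126^(148-13) = 126^135 ≡ 57 (mod 149).
Giant steps γ_i = 45·57^i mod 149: γ_0=45, γ_1=32, γ_2=36, γ_3=115, γ_4=148, γ_5=92, γ_6=29, γ_7=14, γ_8=53, γ_9=41 (in table at j=9).
x = i·n + j = 9·13 + 9 = 126.
Check: 126^126 ≡ 45 (mod 149).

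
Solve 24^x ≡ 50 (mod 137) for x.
128

Baby-step giant-step with step n = ⌈√137⌉ = 12.
Baby steps 24^j mod 137 (j:value) for j=0..11: 0:1, 1:24, 2:28, 3:124, 4:99, 5:47, 6:32, 7:83, 8:74, 9:132, 10:17, 11:134.
Giant-step multiplier: 24^(-12) ≡ 24^(136-12) = 24^124 ≡ 78 (mod 137).
Giant steps γ_i = 50·78^i mod 137: γ_0=50, γ_1=64, γ_2=60, γ_3=22, γ_4=72, γ_5=136, γ_6=59, γ_7=81, γ_8=16, γ_9=15, γ_10=74 (in table at j=8).
x = i·n + j = 10·12 + 8 = 128.
Check: 24^128 ≡ 50 (mod 137).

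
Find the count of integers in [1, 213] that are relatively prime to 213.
140

213 = 3 × 71
φ(n) = n × ∏(1 - 1/p) for each prime p dividing n
φ(213) = 213 × (1 - 1/3) × (1 - 1/71) = 140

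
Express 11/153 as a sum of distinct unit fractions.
1/14 + 1/2142

Greedy algorithm:
11/153: ceiling(153/11) = 14, use 1/14
1/2142: ceiling(2142/1) = 2142, use 1/2142
Result: 11/153 = 1/14 + 1/2142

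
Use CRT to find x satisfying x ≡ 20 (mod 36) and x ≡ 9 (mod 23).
308

Using Chinese Remainder Theorem:
M = 36 × 23 = 828
M1 = 23, M2 = 36
y1 = 23^(-1) mod 36 = 11
y2 = 36^(-1) mod 23 = 16
x = (20×23×11 + 9×36×16) mod 828 = 308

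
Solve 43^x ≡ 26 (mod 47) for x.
27

Baby-step giant-step with step n = ⌈√47⌉ = 7.
Baby steps 43^j mod 47 (j:value) for j=0..6: 0:1, 1:43, 2:16, 3:30, 4:21, 5:10, 6:7.
Giant-step multiplier: 43^(-7) ≡ 43^(46-7) = 43^39 ≡ 5 (mod 47).
Giant steps γ_i = 26·5^i mod 47: γ_0=26, γ_1=36, γ_2=39, γ_3=7 (in table at j=6).
x = i·n + j = 3·7 + 6 = 27.
Check: 43^27 ≡ 26 (mod 47).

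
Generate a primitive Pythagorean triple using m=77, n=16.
(5673, 2464, 6185)

Euclid's formula: a = m² - n², b = 2mn, c = m² + n²
m = 77, n = 16
a = 77² - 16² = 5929 - 256 = 5673
b = 2 × 77 × 16 = 2464
c = 77² + 16² = 5929 + 256 = 6185
Verification: 5673² + 2464² = 32182929 + 6071296 = 38254225 = 6185² ✓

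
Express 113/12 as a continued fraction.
[9; 2, 2, 2]

Euclidean algorithm steps:
113 = 9 × 12 + 5
12 = 2 × 5 + 2
5 = 2 × 2 + 1
2 = 2 × 1 + 0
Continued fraction: [9; 2, 2, 2]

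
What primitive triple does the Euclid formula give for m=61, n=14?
(3525, 1708, 3917)

Euclid's formula: a = m² - n², b = 2mn, c = m² + n²
m = 61, n = 14
a = 61² - 14² = 3721 - 196 = 3525
b = 2 × 61 × 14 = 1708
c = 61² + 14² = 3721 + 196 = 3917
Verification: 3525² + 1708² = 12425625 + 2917264 = 15342889 = 3917² ✓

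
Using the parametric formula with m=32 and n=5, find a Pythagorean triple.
(999, 320, 1049)

Euclid's formula: a = m² - n², b = 2mn, c = m² + n²
m = 32, n = 5
a = 32² - 5² = 1024 - 25 = 999
b = 2 × 32 × 5 = 320
c = 32² + 5² = 1024 + 25 = 1049
Verification: 999² + 320² = 998001 + 102400 = 1100401 = 1049² ✓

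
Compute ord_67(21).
33

67 is prime, so ord(21) divides φ(67) = 66.
Divisors of 66: 1, 2, 3, 6, 11, 22, 33, 66.
Repeated squaring: 21^1 ≡ 21, 21^2 ≡ 39, 21^4 ≡ 47, 21^8 ≡ 65, 21^16 ≡ 4, 21^32 ≡ 16, 21^64 ≡ 55 (mod 67).
Test 21^d mod 67 for each divisor d in increasing order:
21^1 ≡ 21
21^2 ≡ 39
21^3 = 21^2·21^1 ≡ 15
21^6 = 21^4·21^2 ≡ 24
21^11 = 21^8·21^2·21^1 ≡ 37
21^22 = 21^16·21^4·21^2 ≡ 29
21^33 = 21^32·21^1 ≡ 1  ← first divisor giving 1
The order is 33.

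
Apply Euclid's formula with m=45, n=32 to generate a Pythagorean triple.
(1001, 2880, 3049)

Euclid's formula: a = m² - n², b = 2mn, c = m² + n²
m = 45, n = 32
a = 45² - 32² = 2025 - 1024 = 1001
b = 2 × 45 × 32 = 2880
c = 45² + 32² = 2025 + 1024 = 3049
Verification: 1001² + 2880² = 1002001 + 8294400 = 9296401 = 3049² ✓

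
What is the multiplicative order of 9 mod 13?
3

13 is prime, so ord(9) divides φ(13) = 12.
Divisors of 12: 1, 2, 3, 4, 6, 12.
Repeated squaring: 9^1 ≡ 9, 9^2 ≡ 3, 9^4 ≡ 9, 9^8 ≡ 3 (mod 13).
Test 9^d mod 13 for each divisor d in increasing order:
9^1 ≡ 9
9^2 ≡ 3
9^3 = 9^2·9^1 ≡ 1  ← first divisor giving 1
The order is 3.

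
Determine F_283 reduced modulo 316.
97

Matrix identity: Q^n = [[F_(n+1), F_n], [F_n, F_(n-1)]] with Q = [[1,1],[1,0]].
n = 283 = 100011011₂. Square-and-multiply, entries mod 316:
Q^1 = [[1,1],[1,0]]
Q^2 = (Q^1)² = [[2,1],[1,1]]
Q^4 = (Q^2)² = [[5,3],[3,2]]
Q^8 = (Q^4)² = [[34,21],[21,13]]
Q^17 = (Q^8)²·Q = [[56,17],[17,39]]
Q^35 = (Q^17)²·Q = [[300,265],[265,35]]
Q^70 = (Q^35)² = [[13,295],[295,34]]
Q^141 = (Q^70)²·Q = [[255,294],[294,277]]
Q^283 = (Q^141)²·Q = [[85,97],[97,304]]
F_283 mod 316 = Q^283[0][1] = 97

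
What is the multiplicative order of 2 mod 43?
14

43 is prime, so ord(2) divides φ(43) = 42.
Divisors of 42: 1, 2, 3, 6, 7, 14, 21, 42.
Repeated squaring: 2^1 ≡ 2, 2^2 ≡ 4, 2^4 ≡ 16, 2^8 ≡ 41, 2^16 ≡ 4, 2^32 ≡ 16 (mod 43).
Test 2^d mod 43 for each divisor d in increasing order:
2^1 ≡ 2
2^2 ≡ 4
2^3 = 2^2·2^1 ≡ 8
2^6 = 2^4·2^2 ≡ 21
2^7 = 2^4·2^2·2^1 ≡ 42
2^14 = 2^8·2^4·2^2 ≡ 1  ← first divisor giving 1
The order is 14.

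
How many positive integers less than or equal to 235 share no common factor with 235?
184

235 = 5 × 47
φ(n) = n × ∏(1 - 1/p) for each prime p dividing n
φ(235) = 235 × (1 - 1/5) × (1 - 1/47) = 184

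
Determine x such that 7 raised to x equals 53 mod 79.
25

Baby-step giant-step with step n = ⌈√79⌉ = 9.
Baby steps 7^j mod 79 (j:value) for j=0..8: 0:1, 1:7, 2:49, 3:27, 4:31, 5:59, 6:18, 7:47, 8:13.
Giant-step multiplier: 7^(-9) ≡ 7^(78-9) = 7^69 ≡ 33 (mod 79).
Giant steps γ_i = 53·33^i mod 79: γ_0=53, γ_1=11, γ_2=47 (in table at j=7).
x = i·n + j = 2·9 + 7 = 25.
Check: 7^25 ≡ 53 (mod 79).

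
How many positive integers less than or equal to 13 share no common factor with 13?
12

13 = 13
φ(n) = n × ∏(1 - 1/p) for each prime p dividing n
φ(13) = 13 × (1 - 1/13) = 12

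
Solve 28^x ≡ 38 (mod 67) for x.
11

Baby-step giant-step with step n = ⌈√67⌉ = 9.
Baby steps 28^j mod 67 (j:value) for j=0..8: 0:1, 1:28, 2:47, 3:43, 4:65, 5:11, 6:40, 7:48, 8:4.
Giant-step multiplier: 28^(-9) ≡ 28^(66-9) = 28^57 ≡ 3 (mod 67).
Giant steps γ_i = 38·3^i mod 67: γ_0=38, γ_1=47 (in table at j=2).
x = i·n + j = 1·9 + 2 = 11.
Check: 28^11 ≡ 38 (mod 67).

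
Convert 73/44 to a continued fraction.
[1; 1, 1, 1, 14]

Euclidean algorithm steps:
73 = 1 × 44 + 29
44 = 1 × 29 + 15
29 = 1 × 15 + 14
15 = 1 × 14 + 1
14 = 14 × 1 + 0
Continued fraction: [1; 1, 1, 1, 14]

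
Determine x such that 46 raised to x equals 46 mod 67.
1

Baby-step giant-step with step n = ⌈√67⌉ = 9.
Baby steps 46^j mod 67 (j:value) for j=0..8: 0:1, 1:46, 2:39, 3:52, 4:47, 5:18, 6:24, 7:32, 8:65.
h = 46 is already in the table at j=1, so x = 1.
Check: 46^1 ≡ 46 (mod 67).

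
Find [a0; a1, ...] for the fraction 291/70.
[4; 6, 2, 1, 3]

Euclidean algorithm steps:
291 = 4 × 70 + 11
70 = 6 × 11 + 4
11 = 2 × 4 + 3
4 = 1 × 3 + 1
3 = 3 × 1 + 0
Continued fraction: [4; 6, 2, 1, 3]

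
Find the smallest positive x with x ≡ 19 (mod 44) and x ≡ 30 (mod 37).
1251

Using Chinese Remainder Theorem:
M = 44 × 37 = 1628
M1 = 37, M2 = 44
y1 = 37^(-1) mod 44 = 25
y2 = 44^(-1) mod 37 = 16
x = (19×37×25 + 30×44×16) mod 1628 = 1251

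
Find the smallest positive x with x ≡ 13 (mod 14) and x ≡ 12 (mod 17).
97

Using Chinese Remainder Theorem:
M = 14 × 17 = 238
M1 = 17, M2 = 14
y1 = 17^(-1) mod 14 = 5
y2 = 14^(-1) mod 17 = 11
x = (13×17×5 + 12×14×11) mod 238 = 97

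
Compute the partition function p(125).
3163127352

p(n) counts ways to write n as a sum of positive integers (order ignored).
Euler's pentagonal recurrence: p(k) = p(k-1) + p(k-2) - p(k-5) - p(k-7) + p(k-12) + p(k-15) - ... (offsets j(3j∓1)/2, signs ++--, p(0)=1, p(<0)=0).
DP table for k = 0..124: p(0)=1, p(1)=1, p(2)=2, p(3)=3, p(4)=5, p(5)=7, p(6)=11, p(7)=15, p(8)=22, p(9)=30, p(10)=42, p(11)=56, p(12)=77, p(13)=101, p(14)=135, p(15)=176, p(16)=231, p(17)=297, p(18)=385, p(19)=490, p(20)=627, p(21)=792, p(22)=1002, p(23)=1255, p(24)=1575, p(25)=1958, p(26)=2436, p(27)=3010, p(28)=3718, p(29)=4565, p(30)=5604, p(31)=6842, p(32)=8349, p(33)=10143, p(34)=12310, p(35)=14883, p(36)=17977, p(37)=21637, p(38)=26015, p(39)=31185, p(40)=37338, p(41)=44583, p(42)=53174, p(43)=63261, p(44)=75175, p(45)=89134, p(46)=105558, p(47)=124754, p(48)=147273, p(49)=173525, p(50)=204226, p(51)=239943, p(52)=281589, p(53)=329931, p(54)=386155, p(55)=451276, p(56)=526823, p(57)=614154, p(58)=715220, p(59)=831820, p(60)=966467, p(61)=1121505, p(62)=1300156, p(63)=1505499, p(64)=1741630, p(65)=2012558, p(66)=2323520, p(67)=2679689, p(68)=3087735, p(69)=3554345, p(70)=4087968, p(71)=4697205, p(72)=5392783, p(73)=6185689, p(74)=7089500, p(75)=8118264, p(76)=9289091, p(77)=10619863, p(78)=12132164, p(79)=13848650, p(80)=15796476, p(81)=18004327, p(82)=20506255, p(83)=23338469, p(84)=26543660, p(85)=30167357, p(86)=34262962, p(87)=38887673, p(88)=44108109, p(89)=49995925, p(90)=56634173, p(91)=64112359, p(92)=72533807, p(93)=82010177, p(94)=92669720, p(95)=104651419, p(96)=118114304, p(97)=133230930, p(98)=150198136, p(99)=169229875, p(100)=190569292, p(101)=214481126, p(102)=241265379, p(103)=271248950, p(104)=304801365, p(105)=342325709, p(106)=384276336, p(107)=431149389, p(108)=483502844, p(109)=541946240, p(110)=607163746, p(111)=679903203, p(112)=761002156, p(113)=851376628, p(114)=952050665, p(115)=1064144451, p(116)=1188908248, p(117)=1327710076, p(118)=1482074143, p(119)=1653668665, p(120)=1844349560, p(121)=2056148051, p(122)=2291320912, p(123)=2552338241, p(124)=2841940500.
Final step: p(125) = p(124) + p(123) - p(120) - p(118) + p(113) + p(110) - p(103) - p(99) + p(90) + p(85) - p(74) - p(68) + p(55) + p(48) - p(33) - p(25) + p(8)
= 2841940500 + 2552338241 - 1844349560 - 1482074143 + 851376628 + 607163746 - 271248950 - 169229875 + 56634173 + 30167357 - 7089500 - 3087735 + 451276 + 147273 - 10143 - 1958 + 22
= 3163127352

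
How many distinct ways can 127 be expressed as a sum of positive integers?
3913864295

p(n) counts ways to write n as a sum of positive integers (order ignored).
Euler's pentagonal recurrence: p(k) = p(k-1) + p(k-2) - p(k-5) - p(k-7) + p(k-12) + p(k-15) - ... (offsets j(3j∓1)/2, signs ++--, p(0)=1, p(<0)=0).
DP table for k = 0..126: p(0)=1, p(1)=1, p(2)=2, p(3)=3, p(4)=5, p(5)=7, p(6)=11, p(7)=15, p(8)=22, p(9)=30, p(10)=42, p(11)=56, p(12)=77, p(13)=101, p(14)=135, p(15)=176, p(16)=231, p(17)=297, p(18)=385, p(19)=490, p(20)=627, p(21)=792, p(22)=1002, p(23)=1255, p(24)=1575, p(25)=1958, p(26)=2436, p(27)=3010, p(28)=3718, p(29)=4565, p(30)=5604, p(31)=6842, p(32)=8349, p(33)=10143, p(34)=12310, p(35)=14883, p(36)=17977, p(37)=21637, p(38)=26015, p(39)=31185, p(40)=37338, p(41)=44583, p(42)=53174, p(43)=63261, p(44)=75175, p(45)=89134, p(46)=105558, p(47)=124754, p(48)=147273, p(49)=173525, p(50)=204226, p(51)=239943, p(52)=281589, p(53)=329931, p(54)=386155, p(55)=451276, p(56)=526823, p(57)=614154, p(58)=715220, p(59)=831820, p(60)=966467, p(61)=1121505, p(62)=1300156, p(63)=1505499, p(64)=1741630, p(65)=2012558, p(66)=2323520, p(67)=2679689, p(68)=3087735, p(69)=3554345, p(70)=4087968, p(71)=4697205, p(72)=5392783, p(73)=6185689, p(74)=7089500, p(75)=8118264, p(76)=9289091, p(77)=10619863, p(78)=12132164, p(79)=13848650, p(80)=15796476, p(81)=18004327, p(82)=20506255, p(83)=23338469, p(84)=26543660, p(85)=30167357, p(86)=34262962, p(87)=38887673, p(88)=44108109, p(89)=49995925, p(90)=56634173, p(91)=64112359, p(92)=72533807, p(93)=82010177, p(94)=92669720, p(95)=104651419, p(96)=118114304, p(97)=133230930, p(98)=150198136, p(99)=169229875, p(100)=190569292, p(101)=214481126, p(102)=241265379, p(103)=271248950, p(104)=304801365, p(105)=342325709, p(106)=384276336, p(107)=431149389, p(108)=483502844, p(109)=541946240, p(110)=607163746, p(111)=679903203, p(112)=761002156, p(113)=851376628, p(114)=952050665, p(115)=1064144451, p(116)=1188908248, p(117)=1327710076, p(118)=1482074143, p(119)=1653668665, p(120)=1844349560, p(121)=2056148051, p(122)=2291320912, p(123)=2552338241, p(124)=2841940500, p(125)=3163127352, p(126)=3519222692.
Final step: p(127) = p(126) + p(125) - p(122) - p(120) + p(115) + p(112) - p(105) - p(101) + p(92) + p(87) - p(76) - p(70) + p(57) + p(50) - p(35) - p(27) + p(10) + p(1)
= 3519222692 + 3163127352 - 2291320912 - 1844349560 + 1064144451 + 761002156 - 342325709 - 214481126 + 72533807 + 38887673 - 9289091 - 4087968 + 614154 + 204226 - 14883 - 3010 + 42 + 1
= 3913864295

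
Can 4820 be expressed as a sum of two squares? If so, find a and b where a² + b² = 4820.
14² + 68² (a=14, b=68)

Factorization: 4820 = 2^2 × 5 × 241
By Fermat: n is sum of two squares iff every prime p ≡ 3 (mod 4) appears to even power.
All primes ≡ 3 (mod 4) appear to even power.
Search a = 0, 1, 2, … for 4820 - a² a perfect square: first hit at a = 14: 4820 - 196 = 4624 = 68².
4820 = 14² + 68² = 196 + 4624 ✓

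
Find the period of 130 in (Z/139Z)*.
138

139 is prime, so ord(130) divides φ(139) = 138.
Divisors of 138: 1, 2, 3, 6, 23, 46, 69, 138.
Repeated squaring: 130^1 ≡ 130, 130^2 ≡ 81, 130^4 ≡ 28, 130^8 ≡ 89, 130^16 ≡ 137, 130^32 ≡ 4, 130^64 ≡ 16, 130^128 ≡ 117 (mod 139).
Test 130^d mod 139 for each divisor d in increasing order:
130^1 ≡ 130
130^2 ≡ 81
130^3 = 130^2·130^1 ≡ 105
130^6 = 130^4·130^2 ≡ 44
130^23 = 130^16·130^4·130^2·130^1 ≡ 97
130^46 = 130^32·130^8·130^4·130^2 ≡ 96
130^69 = 130^64·130^4·130^1 ≡ 138
130^138 = 130^128·130^8·130^2 ≡ 1  ← first divisor giving 1
The order is 138.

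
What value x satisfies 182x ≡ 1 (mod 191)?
106

gcd(182, 191) = 1, so the inverse exists.
Extended Euclidean algorithm on (191, 182):
191 = 1 × 182 + 9  ⟹  9 = (1)·191 + (-1)·182
182 = 20 × 9 + 2  ⟹  2 = (-20)·191 + (21)·182
9 = 4 × 2 + 1  ⟹  1 = (81)·191 + (-85)·182
So (-85)·182 ≡ 1 (mod 191), i.e. 182^(-1) ≡ -85 ≡ 106 (mod 191).
Check: 182 × 106 = 19292 ≡ 1 (mod 191)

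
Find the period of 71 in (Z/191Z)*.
190

191 is prime, so ord(71) divides φ(191) = 190.
Divisors of 190: 1, 2, 5, 10, 19, 38, 95, 190.
Repeated squaring: 71^1 ≡ 71, 71^2 ≡ 75, 71^4 ≡ 86, 71^8 ≡ 138, 71^16 ≡ 135, 71^32 ≡ 80, 71^64 ≡ 97, 71^128 ≡ 50 (mod 191).
Test 71^d mod 191 for each divisor d in increasing order:
71^1 ≡ 71
71^2 ≡ 75
71^5 = 71^4·71^1 ≡ 185
71^10 = 71^8·71^2 ≡ 36
71^19 = 71^16·71^2·71^1 ≡ 142
71^38 = 71^32·71^4·71^2 ≡ 109
71^95 = 71^64·71^16·71^8·71^4·71^2·71^1 ≡ 190
71^190 = 71^128·71^32·71^16·71^8·71^4·71^2 ≡ 1  ← first divisor giving 1
The order is 190.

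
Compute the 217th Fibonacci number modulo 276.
229

Matrix identity: Q^n = [[F_(n+1), F_n], [F_n, F_(n-1)]] with Q = [[1,1],[1,0]].
n = 217 = 11011001₂. Square-and-multiply, entries mod 276:
Q^1 = [[1,1],[1,0]]
Q^3 = (Q^1)²·Q = [[3,2],[2,1]]
Q^6 = (Q^3)² = [[13,8],[8,5]]
Q^13 = (Q^6)²·Q = [[101,233],[233,144]]
Q^27 = (Q^13)²·Q = [[135,182],[182,229]]
Q^54 = (Q^27)² = [[13,8],[8,5]]
Q^108 = (Q^54)² = [[233,144],[144,89]]
Q^217 = (Q^108)²·Q = [[229,229],[229,0]]
F_217 mod 276 = Q^217[0][1] = 229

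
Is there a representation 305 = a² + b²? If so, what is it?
4² + 17² (a=4, b=17)

Factorization: 305 = 5 × 61
By Fermat: n is sum of two squares iff every prime p ≡ 3 (mod 4) appears to even power.
All primes ≡ 3 (mod 4) appear to even power.
Search a = 0, 1, 2, … for 305 - a² a perfect square: first hit at a = 4: 305 - 16 = 289 = 17².
305 = 4² + 17² = 16 + 289 ✓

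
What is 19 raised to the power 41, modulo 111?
22

Repeated squaring. Binary of 41 = 101001.
19^1 ≡ 19 (mod 111); 19^2 ≡ 28 (mod 111); 19^4 ≡ 7 (mod 111); 19^8 ≡ 49 (mod 111); 19^16 ≡ 70 (mod 111); 19^32 ≡ 16 (mod 111)
19^41 = 19^1 × 19^8 × 19^32 ≡ 22 (mod 111)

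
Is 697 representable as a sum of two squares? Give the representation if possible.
11² + 24² (a=11, b=24)

Factorization: 697 = 17 × 41
By Fermat: n is sum of two squares iff every prime p ≡ 3 (mod 4) appears to even power.
All primes ≡ 3 (mod 4) appear to even power.
Search a = 0, 1, 2, … for 697 - a² a perfect square: first hit at a = 11: 697 - 121 = 576 = 24².
697 = 11² + 24² = 121 + 576 ✓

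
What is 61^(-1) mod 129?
55

gcd(61, 129) = 1, so the inverse exists.
Extended Euclidean algorithm on (129, 61):
129 = 2 × 61 + 7  ⟹  7 = (1)·129 + (-2)·61
61 = 8 × 7 + 5  ⟹  5 = (-8)·129 + (17)·61
7 = 1 × 5 + 2  ⟹  2 = (9)·129 + (-19)·61
5 = 2 × 2 + 1  ⟹  1 = (-26)·129 + (55)·61
So (55)·61 ≡ 1 (mod 129), i.e. 61^(-1) ≡ 55 (mod 129).
Check: 61 × 55 = 3355 ≡ 1 (mod 129)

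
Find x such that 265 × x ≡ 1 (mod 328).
177

gcd(265, 328) = 1, so the inverse exists.
Extended Euclidean algorithm on (328, 265):
328 = 1 × 265 + 63  ⟹  63 = (1)·328 + (-1)·265
265 = 4 × 63 + 13  ⟹  13 = (-4)·328 + (5)·265
63 = 4 × 13 + 11  ⟹  11 = (17)·328 + (-21)·265
13 = 1 × 11 + 2  ⟹  2 = (-21)·328 + (26)·265
11 = 5 × 2 + 1  ⟹  1 = (122)·328 + (-151)·265
So (-151)·265 ≡ 1 (mod 328), i.e. 265^(-1) ≡ -151 ≡ 177 (mod 328).
Check: 265 × 177 = 46905 ≡ 1 (mod 328)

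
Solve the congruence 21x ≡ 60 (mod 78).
x ≡ 14 (mod 26)

gcd(21, 78) = 3, which divides 60, so solutions exist.
Divide through by 3: 7x ≡ 20 (mod 26).
Find 7^(-1) mod 26 by the extended Euclidean algorithm:
26 = 3 × 7 + 5  ⟹  5 = (1)·26 + (-3)·7
7 = 1 × 5 + 2  ⟹  2 = (-1)·26 + (4)·7
5 = 2 × 2 + 1  ⟹  1 = (3)·26 + (-11)·7
So (-11)·7 ≡ 1 (mod 26), i.e. 7^(-1) ≡ -11 ≡ 15 (mod 26).
x ≡ 15 × 20 = 300 ≡ 14 (mod 26).
Check: 21 × 14 = 294 ≡ 60 (mod 78).
x ≡ 14 (mod 26), giving 3 solutions mod 78.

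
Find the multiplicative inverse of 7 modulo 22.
19

gcd(7, 22) = 1, so the inverse exists.
Extended Euclidean algorithm on (22, 7):
22 = 3 × 7 + 1  ⟹  1 = (1)·22 + (-3)·7
So (-3)·7 ≡ 1 (mod 22), i.e. 7^(-1) ≡ -3 ≡ 19 (mod 22).
Check: 7 × 19 = 133 ≡ 1 (mod 22)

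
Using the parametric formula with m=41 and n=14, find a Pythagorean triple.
(1485, 1148, 1877)

Euclid's formula: a = m² - n², b = 2mn, c = m² + n²
m = 41, n = 14
a = 41² - 14² = 1681 - 196 = 1485
b = 2 × 41 × 14 = 1148
c = 41² + 14² = 1681 + 196 = 1877
Verification: 1485² + 1148² = 2205225 + 1317904 = 3523129 = 1877² ✓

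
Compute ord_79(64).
13

79 is prime, so ord(64) divides φ(79) = 78.
Divisors of 78: 1, 2, 3, 6, 13, 26, 39, 78.
Repeated squaring: 64^1 ≡ 64, 64^2 ≡ 67, 64^4 ≡ 65, 64^8 ≡ 38, 64^16 ≡ 22, 64^32 ≡ 10, 64^64 ≡ 21 (mod 79).
Test 64^d mod 79 for each divisor d in increasing order:
64^1 ≡ 64
64^2 ≡ 67
64^3 = 64^2·64^1 ≡ 22
64^6 = 64^4·64^2 ≡ 10
64^13 = 64^8·64^4·64^1 ≡ 1  ← first divisor giving 1
The order is 13.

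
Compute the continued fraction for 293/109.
[2; 1, 2, 4, 1, 6]

Euclidean algorithm steps:
293 = 2 × 109 + 75
109 = 1 × 75 + 34
75 = 2 × 34 + 7
34 = 4 × 7 + 6
7 = 1 × 6 + 1
6 = 6 × 1 + 0
Continued fraction: [2; 1, 2, 4, 1, 6]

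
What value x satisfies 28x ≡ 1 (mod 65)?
7

gcd(28, 65) = 1, so the inverse exists.
Extended Euclidean algorithm on (65, 28):
65 = 2 × 28 + 9  ⟹  9 = (1)·65 + (-2)·28
28 = 3 × 9 + 1  ⟹  1 = (-3)·65 + (7)·28
So (7)·28 ≡ 1 (mod 65), i.e. 28^(-1) ≡ 7 (mod 65).
Check: 28 × 7 = 196 ≡ 1 (mod 65)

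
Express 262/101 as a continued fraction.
[2; 1, 1, 2, 6, 3]

Euclidean algorithm steps:
262 = 2 × 101 + 60
101 = 1 × 60 + 41
60 = 1 × 41 + 19
41 = 2 × 19 + 3
19 = 6 × 3 + 1
3 = 3 × 1 + 0
Continued fraction: [2; 1, 1, 2, 6, 3]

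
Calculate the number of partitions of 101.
214481126

p(n) counts ways to write n as a sum of positive integers (order ignored).
Euler's pentagonal recurrence: p(k) = p(k-1) + p(k-2) - p(k-5) - p(k-7) + p(k-12) + p(k-15) - ... (offsets j(3j∓1)/2, signs ++--, p(0)=1, p(<0)=0).
DP table for k = 0..100: p(0)=1, p(1)=1, p(2)=2, p(3)=3, p(4)=5, p(5)=7, p(6)=11, p(7)=15, p(8)=22, p(9)=30, p(10)=42, p(11)=56, p(12)=77, p(13)=101, p(14)=135, p(15)=176, p(16)=231, p(17)=297, p(18)=385, p(19)=490, p(20)=627, p(21)=792, p(22)=1002, p(23)=1255, p(24)=1575, p(25)=1958, p(26)=2436, p(27)=3010, p(28)=3718, p(29)=4565, p(30)=5604, p(31)=6842, p(32)=8349, p(33)=10143, p(34)=12310, p(35)=14883, p(36)=17977, p(37)=21637, p(38)=26015, p(39)=31185, p(40)=37338, p(41)=44583, p(42)=53174, p(43)=63261, p(44)=75175, p(45)=89134, p(46)=105558, p(47)=124754, p(48)=147273, p(49)=173525, p(50)=204226, p(51)=239943, p(52)=281589, p(53)=329931, p(54)=386155, p(55)=451276, p(56)=526823, p(57)=614154, p(58)=715220, p(59)=831820, p(60)=966467, p(61)=1121505, p(62)=1300156, p(63)=1505499, p(64)=1741630, p(65)=2012558, p(66)=2323520, p(67)=2679689, p(68)=3087735, p(69)=3554345, p(70)=4087968, p(71)=4697205, p(72)=5392783, p(73)=6185689, p(74)=7089500, p(75)=8118264, p(76)=9289091, p(77)=10619863, p(78)=12132164, p(79)=13848650, p(80)=15796476, p(81)=18004327, p(82)=20506255, p(83)=23338469, p(84)=26543660, p(85)=30167357, p(86)=34262962, p(87)=38887673, p(88)=44108109, p(89)=49995925, p(90)=56634173, p(91)=64112359, p(92)=72533807, p(93)=82010177, p(94)=92669720, p(95)=104651419, p(96)=118114304, p(97)=133230930, p(98)=150198136, p(99)=169229875, p(100)=190569292.
Final step: p(101) = p(100) + p(99) - p(96) - p(94) + p(89) + p(86) - p(79) - p(75) + p(66) + p(61) - p(50) - p(44) + p(31) + p(24) - p(9) - p(1)
= 190569292 + 169229875 - 118114304 - 92669720 + 49995925 + 34262962 - 13848650 - 8118264 + 2323520 + 1121505 - 204226 - 75175 + 6842 + 1575 - 30 - 1
= 214481126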